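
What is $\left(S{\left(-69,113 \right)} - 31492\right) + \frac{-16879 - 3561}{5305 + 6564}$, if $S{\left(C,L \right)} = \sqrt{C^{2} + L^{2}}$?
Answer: $- \frac{373798988}{11869} + \sqrt{17530} \approx -31361.0$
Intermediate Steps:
$\left(S{\left(-69,113 \right)} - 31492\right) + \frac{-16879 - 3561}{5305 + 6564} = \left(\sqrt{\left(-69\right)^{2} + 113^{2}} - 31492\right) + \frac{-16879 - 3561}{5305 + 6564} = \left(\sqrt{4761 + 12769} - 31492\right) - \frac{20440}{11869} = \left(\sqrt{17530} - 31492\right) - \frac{20440}{11869} = \left(-31492 + \sqrt{17530}\right) - \frac{20440}{11869} = - \frac{373798988}{11869} + \sqrt{17530}$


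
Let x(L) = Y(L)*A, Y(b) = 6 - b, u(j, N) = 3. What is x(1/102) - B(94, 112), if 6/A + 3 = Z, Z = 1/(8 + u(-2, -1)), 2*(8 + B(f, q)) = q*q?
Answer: -3414337/544 ≈ -6276.4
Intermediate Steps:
B(f, q) = -8 + q**2/2 (B(f, q) = -8 + (q*q)/2 = -8 + q**2/2)
Z = 1/11 (Z = 1/(8 + 3) = 1/11 ≈ 0.090909)
A = -33/16 (A = 6/(-3 + 1/11) = 6/(-32/11) = 6*(-11/32) = -33/16 ≈ -2.0625)
x(L) = -99/8 + 33*L/16 (x(L) = (6 - L)*(-33/16) = -99/8 + 33*L/16)
x(1/102) - B(94, 112) = (-99/8 + (33/16)/102) - (-8 + (1/2)*112**2) = (-99/8 + (33/16)*(1/102)) - (-8 + (1/2)*12544) = (-99/8 + 11/544) - (-8 + 6272) = -6721/544 - 1*6264 = -6721/544 - 6264 = -3414337/544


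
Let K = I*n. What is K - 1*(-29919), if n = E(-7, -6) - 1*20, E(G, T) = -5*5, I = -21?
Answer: 30864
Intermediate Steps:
E(G, T) = -25
n = -45 (n = -25 - 1*20 = -25 - 20 = -45)
K = 945 (K = -21*(-45) = 945)
K - 1*(-29919) = 945 - 1*(-29919) = 945 + 29919 = 30864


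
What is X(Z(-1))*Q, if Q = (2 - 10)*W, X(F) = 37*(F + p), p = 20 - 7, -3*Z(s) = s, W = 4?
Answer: -47360/3 ≈ -15787.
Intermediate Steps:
Z(s) = -s/3
p = 13
X(F) = 481 + 37*F (X(F) = 37*(F + 13) = 37*(13 + F) = 481 + 37*F)
Q = -32 (Q = (2 - 10)*4 = -8*4 = -32)
X(Z(-1))*Q = (481 + 37*(-⅓*(-1)))*(-32) = (481 + 37*(⅓))*(-32) = (481 + 37/3)*(-32) = (1480/3)*(-32) = -47360/3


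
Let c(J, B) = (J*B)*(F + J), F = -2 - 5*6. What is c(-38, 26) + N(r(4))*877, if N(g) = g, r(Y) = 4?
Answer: 72668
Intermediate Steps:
F = -32 (F = -2 - 30 = -32)
c(J, B) = B*J*(-32 + J) (c(J, B) = (J*B)*(-32 + J) = (B*J)*(-32 + J) = B*J*(-32 + J))
c(-38, 26) + N(r(4))*877 = 26*(-38)*(-32 - 38) + 4*877 = 26*(-38)*(-70) + 3508 = 69160 + 3508 = 72668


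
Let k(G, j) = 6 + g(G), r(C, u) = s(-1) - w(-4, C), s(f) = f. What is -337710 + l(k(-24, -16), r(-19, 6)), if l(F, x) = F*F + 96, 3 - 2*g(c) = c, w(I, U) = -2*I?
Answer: -1348935/4 ≈ -3.3723e+5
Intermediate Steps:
g(c) = 3/2 - c/2
r(C, u) = -9 (r(C, u) = -1 - (-2)*(-4) = -1 - 1*8 = -1 - 8 = -9)
k(G, j) = 15/2 - G/2 (k(G, j) = 6 + (3/2 - G/2) = 15/2 - G/2)
l(F, x) = 96 + F**2 (l(F, x) = F**2 + 96 = 96 + F**2)
-337710 + l(k(-24, -16), r(-19, 6)) = -337710 + (96 + (15/2 - 1/2*(-24))**2) = -337710 + (96 + (15/2 + 12)**2) = -337710 + (96 + (39/2)**2) = -337710 + (96 + 1521/4) = -337710 + 1905/4 = -1348935/4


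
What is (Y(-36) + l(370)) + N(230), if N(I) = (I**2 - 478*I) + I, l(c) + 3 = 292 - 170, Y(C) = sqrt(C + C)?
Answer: -56691 + 6*I*sqrt(2) ≈ -56691.0 + 8.4853*I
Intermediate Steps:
Y(C) = sqrt(2)*sqrt(C) (Y(C) = sqrt(2*C) = sqrt(2)*sqrt(C))
l(c) = 119 (l(c) = -3 + (292 - 170) = -3 + 122 = 119)
N(I) = I**2 - 477*I
(Y(-36) + l(370)) + N(230) = (sqrt(2)*sqrt(-36) + 119) + 230*(-477 + 230) = (sqrt(2)*(6*I) + 119) + 230*(-247) = (6*I*sqrt(2) + 119) - 56810 = (119 + 6*I*sqrt(2)) - 56810 = -56691 + 6*I*sqrt(2)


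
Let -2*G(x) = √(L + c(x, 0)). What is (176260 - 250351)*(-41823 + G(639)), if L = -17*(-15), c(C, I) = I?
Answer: 3098707893 + 74091*√255/2 ≈ 3.0993e+9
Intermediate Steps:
L = 255
G(x) = -√255/2 (G(x) = -√(255 + 0)/2 = -√255/2)
(176260 - 250351)*(-41823 + G(639)) = (176260 - 250351)*(-41823 - √255/2) = -74091*(-41823 - √255/2) = 3098707893 + 74091*√255/2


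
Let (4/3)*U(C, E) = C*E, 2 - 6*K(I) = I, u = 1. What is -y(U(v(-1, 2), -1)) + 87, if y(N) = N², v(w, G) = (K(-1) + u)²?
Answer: 21543/256 ≈ 84.152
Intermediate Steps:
K(I) = ⅓ - I/6
v(w, G) = 9/4 (v(w, G) = ((⅓ - ⅙*(-1)) + 1)² = ((⅓ + ⅙) + 1)² = (½ + 1)² = (3/2)² = 9/4)
U(C, E) = 3*C*E/4 (U(C, E) = 3*(C*E)/4 = 3*C*E/4)
-y(U(v(-1, 2), -1)) + 87 = -((¾)*(9/4)*(-1))² + 87 = -(-27/16)² + 87 = -1*729/256 + 87 = -729/256 + 87 = 21543/256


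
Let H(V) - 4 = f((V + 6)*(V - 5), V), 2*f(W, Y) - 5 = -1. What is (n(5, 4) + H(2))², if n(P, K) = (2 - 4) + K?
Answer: 64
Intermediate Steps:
f(W, Y) = 2 (f(W, Y) = 5/2 + (½)*(-1) = 5/2 - ½ = 2)
n(P, K) = -2 + K
H(V) = 6 (H(V) = 4 + 2 = 6)
(n(5, 4) + H(2))² = ((-2 + 4) + 6)² = (2 + 6)² = 8² = 64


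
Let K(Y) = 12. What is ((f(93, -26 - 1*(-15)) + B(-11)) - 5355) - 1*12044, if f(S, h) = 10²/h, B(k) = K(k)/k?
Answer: -191501/11 ≈ -17409.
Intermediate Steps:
B(k) = 12/k
f(S, h) = 100/h
((f(93, -26 - 1*(-15)) + B(-11)) - 5355) - 1*12044 = ((100/(-26 - 1*(-15)) + 12/(-11)) - 5355) - 1*12044 = ((100/(-26 + 15) + 12*(-1/11)) - 5355) - 12044 = ((100/(-11) - 12/11) - 5355) - 12044 = ((100*(-1/11) - 12/11) - 5355) - 12044 = ((-100/11 - 12/11) - 5355) - 12044 = (-112/11 - 5355) - 12044 = -59017/11 - 12044 = -191501/11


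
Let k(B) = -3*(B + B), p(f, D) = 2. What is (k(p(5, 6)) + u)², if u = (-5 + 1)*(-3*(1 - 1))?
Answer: 144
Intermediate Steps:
k(B) = -6*B
u = 0 (u = -(-12)*0 = -4*0 = 0)
(k(p(5, 6)) + u)² = (-6*2 + 0)² = (-12 + 0)² = (-12)² = 144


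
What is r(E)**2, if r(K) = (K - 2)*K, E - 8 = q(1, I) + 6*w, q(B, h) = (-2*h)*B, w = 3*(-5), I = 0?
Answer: 47444544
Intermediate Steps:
w = -15
q(B, h) = -2*B*h
E = -82 (E = 8 + (-2*1*0 + 6*(-15)) = 8 + (0 - 90) = 8 - 90 = -82)
r(K) = K*(-2 + K) (r(K) = (-2 + K)*K = K*(-2 + K))
r(E)**2 = (-82*(-2 - 82))**2 = (-82*(-84))**2 = 6888**2 = 47444544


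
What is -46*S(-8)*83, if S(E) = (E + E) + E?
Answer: 91632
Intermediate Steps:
S(E) = 3*E (S(E) = 2*E + E = 3*E)
-46*S(-8)*83 = -138*(-8)*83 = -46*(-24)*83 = 1104*83 = 91632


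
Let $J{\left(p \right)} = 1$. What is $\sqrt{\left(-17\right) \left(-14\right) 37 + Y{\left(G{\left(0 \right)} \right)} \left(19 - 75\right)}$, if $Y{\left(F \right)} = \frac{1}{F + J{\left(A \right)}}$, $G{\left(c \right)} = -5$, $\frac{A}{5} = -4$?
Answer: $42 \sqrt{5} \approx 93.915$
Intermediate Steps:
$A = -20$ ($A = 5 \left(-4\right) = -20$)
$Y{\left(F \right)} = \frac{1}{1 + F}$ ($Y{\left(F \right)} = \frac{1}{F + 1} = \frac{1}{1 + F}$)
$\sqrt{\left(-17\right) \left(-14\right) 37 + Y{\left(G{\left(0 \right)} \right)} \left(19 - 75\right)} = \sqrt{\left(-17\right) \left(-14\right) 37 + \frac{19 - 75}{1 - 5}} = \sqrt{238 \cdot 37 + \frac{1}{-4} \left(-56\right)} = \sqrt{8806 - -14} = \sqrt{8806 + 14} = \sqrt{8820} = 42 \sqrt{5}$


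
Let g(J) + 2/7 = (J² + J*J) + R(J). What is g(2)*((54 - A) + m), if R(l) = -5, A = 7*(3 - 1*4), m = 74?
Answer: 2565/7 ≈ 366.43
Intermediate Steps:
A = -7 (A = 7*(3 - 4) = 7*(-1) = -7)
g(J) = -37/7 + 2*J² (g(J) = -2/7 + ((J² + J*J) - 5) = -2/7 + ((J² + J²) - 5) = -2/7 + (2*J² - 5) = -2/7 + (-5 + 2*J²) = -37/7 + 2*J²)
g(2)*((54 - A) + m) = (-37/7 + 2*2²)*((54 - 1*(-7)) + 74) = (-37/7 + 2*4)*((54 + 7) + 74) = (-37/7 + 8)*(61 + 74) = (19/7)*135 = 2565/7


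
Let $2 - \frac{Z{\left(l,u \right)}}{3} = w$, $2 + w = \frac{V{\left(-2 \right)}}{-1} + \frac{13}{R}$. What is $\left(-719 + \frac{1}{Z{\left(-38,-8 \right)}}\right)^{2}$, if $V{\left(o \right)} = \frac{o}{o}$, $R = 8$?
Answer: $\frac{3390849361}{6561} \approx 5.1682 \cdot 10^{5}$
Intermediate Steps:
$V{\left(o \right)} = 1$
$w = - \frac{11}{8}$ ($w = -2 + \left(1 \frac{1}{-1} + \frac{13}{8}\right) = -2 + \left(1 \left(-1\right) + 13 \cdot \frac{1}{8}\right) = -2 + \left(-1 + \frac{13}{8}\right) = -2 + \frac{5}{8} = - \frac{11}{8} \approx -1.375$)
$Z{\left(l,u \right)} = \frac{81}{8}$ ($Z{\left(l,u \right)} = 6 - - \frac{33}{8} = 6 + \frac{33}{8} = \frac{81}{8}$)
$\left(-719 + \frac{1}{Z{\left(-38,-8 \right)}}\right)^{2} = \left(-719 + \frac{1}{\frac{81}{8}}\right)^{2} = \left(-719 + \frac{8}{81}\right)^{2} = \left(- \frac{58231}{81}\right)^{2} = \frac{3390849361}{6561}$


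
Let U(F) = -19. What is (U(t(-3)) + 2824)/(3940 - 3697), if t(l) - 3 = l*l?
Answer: 935/81 ≈ 11.543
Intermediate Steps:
t(l) = 3 + l**2 (t(l) = 3 + l*l = 3 + l**2)
(U(t(-3)) + 2824)/(3940 - 3697) = (-19 + 2824)/(3940 - 3697) = 2805/243 = 2805*(1/243) = 935/81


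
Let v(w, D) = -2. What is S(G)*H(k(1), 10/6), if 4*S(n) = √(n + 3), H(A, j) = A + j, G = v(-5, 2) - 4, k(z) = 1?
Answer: 2*I*√3/3 ≈ 1.1547*I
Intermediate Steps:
G = -6 (G = -2 - 4 = -6)
S(n) = √(3 + n)/4 (S(n) = √(n + 3)/4 = √(3 + n)/4)
S(G)*H(k(1), 10/6) = (√(3 - 6)/4)*(1 + 10/6) = (√(-3)/4)*(1 + 10*(⅙)) = ((I*√3)/4)*(1 + 5/3) = (I*√3/4)*(8/3) = 2*I*√3/3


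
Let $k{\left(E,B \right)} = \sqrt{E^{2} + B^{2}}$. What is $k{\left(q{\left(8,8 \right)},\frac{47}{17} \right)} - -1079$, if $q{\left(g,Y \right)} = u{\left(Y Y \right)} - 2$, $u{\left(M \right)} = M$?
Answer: $1079 + \frac{25 \sqrt{1781}}{17} \approx 1141.1$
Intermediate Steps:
$q{\left(g,Y \right)} = -2 + Y^{2}$ ($q{\left(g,Y \right)} = Y Y - 2 = Y^{2} - 2 = -2 + Y^{2}$)
$k{\left(E,B \right)} = \sqrt{B^{2} + E^{2}}$
$k{\left(q{\left(8,8 \right)},\frac{47}{17} \right)} - -1079 = \sqrt{\left(\frac{47}{17}\right)^{2} + \left(-2 + 8^{2}\right)^{2}} - -1079 = \sqrt{\left(47 \cdot \frac{1}{17}\right)^{2} + \left(-2 + 64\right)^{2}} + 1079 = \sqrt{\left(\frac{47}{17}\right)^{2} + 62^{2}} + 1079 = \sqrt{\frac{2209}{289} + 3844} + 1079 = \sqrt{\frac{1113125}{289}} + 1079 = \frac{25 \sqrt{1781}}{17} + 1079 = 1079 + \frac{25 \sqrt{1781}}{17}$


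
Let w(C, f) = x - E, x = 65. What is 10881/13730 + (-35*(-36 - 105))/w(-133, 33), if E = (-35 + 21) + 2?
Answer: 9799341/151030 ≈ 64.883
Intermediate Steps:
E = -12 (E = -14 + 2 = -12)
w(C, f) = 77 (w(C, f) = 65 - 1*(-12) = 65 + 12 = 77)
10881/13730 + (-35*(-36 - 105))/w(-133, 33) = 10881/13730 - 35*(-36 - 105)/77 = 10881*(1/13730) - 35*(-141)*(1/77) = 10881/13730 + 4935*(1/77) = 10881/13730 + 705/11 = 9799341/151030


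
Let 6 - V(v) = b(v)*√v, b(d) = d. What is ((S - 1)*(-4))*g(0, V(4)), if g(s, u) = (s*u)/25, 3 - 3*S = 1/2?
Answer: 0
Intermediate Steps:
S = ⅚ (S = 1 - ⅓/2 = 1 - ⅓*½ = 1 - ⅙ = ⅚ ≈ 0.83333)
V(v) = 6 - v^(3/2) (V(v) = 6 - v*√v = 6 - v^(3/2))
g(s, u) = s*u/25 (g(s, u) = (s*u)*(1/25) = s*u/25)
((S - 1)*(-4))*g(0, V(4)) = ((⅚ - 1)*(-4))*((1/25)*0*(6 - 4^(3/2))) = (-⅙*(-4))*((1/25)*0*(6 - 1*8)) = 2*((1/25)*0*(6 - 8))/3 = 2*((1/25)*0*(-2))/3 = (⅔)*0 = 0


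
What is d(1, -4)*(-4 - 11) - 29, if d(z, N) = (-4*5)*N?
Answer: -1229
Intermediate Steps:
d(z, N) = -20*N
d(1, -4)*(-4 - 11) - 29 = (-20*(-4))*(-4 - 11) - 29 = 80*(-15) - 29 = -1200 - 29 = -1229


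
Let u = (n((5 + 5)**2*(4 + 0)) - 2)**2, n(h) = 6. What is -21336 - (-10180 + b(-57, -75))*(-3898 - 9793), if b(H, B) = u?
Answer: -139176660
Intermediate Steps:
u = 16 (u = (6 - 2)**2 = 4**2 = 16)
b(H, B) = 16
-21336 - (-10180 + b(-57, -75))*(-3898 - 9793) = -21336 - (-10180 + 16)*(-3898 - 9793) = -21336 - (-10164)*(-13691) = -21336 - 1*139155324 = -21336 - 139155324 = -139176660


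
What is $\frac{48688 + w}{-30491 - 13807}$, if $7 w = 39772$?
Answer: $- \frac{190294}{155043} \approx -1.2274$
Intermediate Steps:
$w = \frac{39772}{7}$ ($w = \frac{1}{7} \cdot 39772 = \frac{39772}{7} \approx 5681.7$)
$\frac{48688 + w}{-30491 - 13807} = \frac{48688 + \frac{39772}{7}}{-30491 - 13807} = \frac{380588}{7 \left(-44298\right)} = \frac{380588}{7} \left(- \frac{1}{44298}\right) = - \frac{190294}{155043}$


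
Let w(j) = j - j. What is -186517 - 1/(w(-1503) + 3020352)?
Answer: -563346993985/3020352 ≈ -1.8652e+5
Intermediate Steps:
w(j) = 0
-186517 - 1/(w(-1503) + 3020352) = -186517 - 1/(0 + 3020352) = -186517 - 1/3020352 = -563346993985/3020352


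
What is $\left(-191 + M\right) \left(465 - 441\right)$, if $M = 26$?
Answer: $-3960$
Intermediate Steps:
$\left(-191 + M\right) \left(465 - 441\right) = \left(-191 + 26\right) \left(465 - 441\right) = \left(-165\right) 24 = -3960$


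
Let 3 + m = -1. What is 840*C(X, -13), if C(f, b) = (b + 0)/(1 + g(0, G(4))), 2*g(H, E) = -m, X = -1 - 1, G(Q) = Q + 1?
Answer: -3640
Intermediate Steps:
G(Q) = 1 + Q
m = -4 (m = -3 - 1 = -4)
X = -2
g(H, E) = 2 (g(H, E) = (-1*(-4))/2 = (½)*4 = 2)
C(f, b) = b/3 (C(f, b) = (b + 0)/(1 + 2) = b/3)
840*C(X, -13) = 840*((⅓)*(-13)) = 840*(-13/3) = -3640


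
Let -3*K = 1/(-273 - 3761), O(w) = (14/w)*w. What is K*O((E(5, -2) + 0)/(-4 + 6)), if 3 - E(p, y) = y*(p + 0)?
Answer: 7/6051 ≈ 0.0011568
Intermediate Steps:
E(p, y) = 3 - p*y (E(p, y) = 3 - y*(p + 0) = 3 - y*p = 3 - p*y)
O(w) = 14
K = 1/12102 (K = -1/(3*(-273 - 3761)) = -⅓/(-4034) = -⅓*(-1/4034) = 1/12102 ≈ 8.2631e-5)
K*O((E(5, -2) + 0)/(-4 + 6)) = (1/12102)*14 = 7/6051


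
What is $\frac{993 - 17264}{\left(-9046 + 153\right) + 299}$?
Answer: $\frac{16271}{8594} \approx 1.8933$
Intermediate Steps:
$\frac{993 - 17264}{\left(-9046 + 153\right) + 299} = - \frac{16271}{-8893 + 299} = - \frac{16271}{-8594} = \left(-16271\right) \left(- \frac{1}{8594}\right) = \frac{16271}{8594}$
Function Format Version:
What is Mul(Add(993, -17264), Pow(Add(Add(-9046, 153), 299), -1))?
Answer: Rational(16271, 8594) ≈ 1.8933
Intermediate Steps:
Mul(Add(993, -17264), Pow(Add(Add(-9046, 153), 299), -1)) = Mul(-16271, Pow(Add(-8893, 299), -1)) = Mul(-16271, Pow(-8594, -1)) = Mul(-16271, Rational(-1, 8594)) = Rational(16271, 8594)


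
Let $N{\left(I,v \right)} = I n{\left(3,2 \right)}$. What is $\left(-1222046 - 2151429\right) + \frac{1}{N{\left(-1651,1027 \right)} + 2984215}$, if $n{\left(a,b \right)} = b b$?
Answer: $- \frac{10044896268224}{2977611} \approx -3.3735 \cdot 10^{6}$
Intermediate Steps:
$n{\left(a,b \right)} = b^{2}$
$N{\left(I,v \right)} = 4 I$ ($N{\left(I,v \right)} = I 2^{2} = I 4 = 4 I$)
$\left(-1222046 - 2151429\right) + \frac{1}{N{\left(-1651,1027 \right)} + 2984215} = \left(-1222046 - 2151429\right) + \frac{1}{4 \left(-1651\right) + 2984215} = -3373475 + \frac{1}{-6604 + 2984215} = -3373475 + \frac{1}{2977611} = - \frac{10044896268224}{2977611}$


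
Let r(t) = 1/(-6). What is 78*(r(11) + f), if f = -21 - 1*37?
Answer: -4537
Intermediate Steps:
r(t) = -⅙
f = -58 (f = -21 - 37 = -58)
78*(r(11) + f) = 78*(-⅙ - 58) = 78*(-349/6) = -4537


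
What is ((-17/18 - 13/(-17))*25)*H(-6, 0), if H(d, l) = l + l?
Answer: 0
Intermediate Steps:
H(d, l) = 2*l
((-17/18 - 13/(-17))*25)*H(-6, 0) = ((-17/18 - 13/(-17))*25)*(2*0) = ((-17*1/18 - 13*(-1/17))*25)*0 = ((-17/18 + 13/17)*25)*0 = -55/306*25*0 = -1375/306*0 = 0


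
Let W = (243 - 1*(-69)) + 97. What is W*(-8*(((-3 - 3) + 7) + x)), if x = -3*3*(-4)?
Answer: -121064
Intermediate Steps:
W = 409 (W = (243 + 69) + 97 = 312 + 97 = 409)
x = 36 (x = -9*(-4) = 36)
W*(-8*(((-3 - 3) + 7) + x)) = 409*(-8*(((-3 - 3) + 7) + 36)) = 409*(-8*((-6 + 7) + 36)) = 409*(-8*(1 + 36)) = 409*(-8*37) = 409*(-296) = -121064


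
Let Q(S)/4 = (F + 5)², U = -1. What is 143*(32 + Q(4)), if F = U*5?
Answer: 4576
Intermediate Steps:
F = -5 (F = -1*5 = -5)
Q(S) = 0 (Q(S) = 4*(-5 + 5)² = 4*0² = 4*0 = 0)
143*(32 + Q(4)) = 143*(32 + 0) = 143*32 = 4576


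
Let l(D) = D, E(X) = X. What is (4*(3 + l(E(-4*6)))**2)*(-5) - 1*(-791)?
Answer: -8029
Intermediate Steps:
(4*(3 + l(E(-4*6)))**2)*(-5) - 1*(-791) = (4*(3 - 4*6)**2)*(-5) - 1*(-791) = (4*(3 - 24)**2)*(-5) + 791 = (4*(-21)**2)*(-5) + 791 = (4*441)*(-5) + 791 = 1764*(-5) + 791 = -8820 + 791 = -8029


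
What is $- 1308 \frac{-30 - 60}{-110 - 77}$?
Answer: $- \frac{117720}{187} \approx -629.52$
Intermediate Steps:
$- 1308 \frac{-30 - 60}{-110 - 77} = - 1308 \left(- \frac{90}{-187}\right) = - 1308 \left(\left(-90\right) \left(- \frac{1}{187}\right)\right) = \left(-1308\right) \frac{90}{187} = - \frac{117720}{187}$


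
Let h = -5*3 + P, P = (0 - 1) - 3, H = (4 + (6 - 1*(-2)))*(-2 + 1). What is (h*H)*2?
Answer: 456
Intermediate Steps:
H = -12 (H = (4 + (6 + 2))*(-1) = (4 + 8)*(-1) = 12*(-1) = -12)
P = -4 (P = -1 - 3 = -4)
h = -19 (h = -5*3 - 4 = -15 - 4 = -19)
(h*H)*2 = -19*(-12)*2 = 228*2 = 456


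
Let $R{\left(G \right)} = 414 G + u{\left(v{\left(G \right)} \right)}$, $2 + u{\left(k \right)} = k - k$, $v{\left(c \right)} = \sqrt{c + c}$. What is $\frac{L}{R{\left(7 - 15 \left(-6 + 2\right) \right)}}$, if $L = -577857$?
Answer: $- \frac{577857}{27736} \approx -20.834$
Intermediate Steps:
$v{\left(c \right)} = \sqrt{2} \sqrt{c}$ ($v{\left(c \right)} = \sqrt{2 c} = \sqrt{2} \sqrt{c}$)
$u{\left(k \right)} = -2$ ($u{\left(k \right)} = -2 + \left(k - k\right) = -2 + 0 = -2$)
$R{\left(G \right)} = -2 + 414 G$ ($R{\left(G \right)} = 414 G - 2 = -2 + 414 G$)
$\frac{L}{R{\left(7 - 15 \left(-6 + 2\right) \right)}} = - \frac{577857}{-2 + 414 \left(7 - 15 \left(-6 + 2\right)\right)} = - \frac{577857}{-2 + 414 \left(7 - -60\right)} = - \frac{577857}{-2 + 414 \left(7 + 60\right)} = - \frac{577857}{-2 + 414 \cdot 67} = - \frac{577857}{-2 + 27738} = - \frac{577857}{27736}$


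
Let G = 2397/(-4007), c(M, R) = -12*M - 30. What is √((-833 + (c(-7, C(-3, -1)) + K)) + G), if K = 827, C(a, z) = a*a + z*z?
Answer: √761085573/4007 ≈ 6.8849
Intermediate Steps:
C(a, z) = a² + z²
c(M, R) = -30 - 12*M
G = -2397/4007 (G = 2397*(-1/4007) = -2397/4007 ≈ -0.59820)
√((-833 + (c(-7, C(-3, -1)) + K)) + G) = √((-833 + ((-30 - 12*(-7)) + 827)) - 2397/4007) = √((-833 + ((-30 + 84) + 827)) - 2397/4007) = √((-833 + (54 + 827)) - 2397/4007) = √((-833 + 881) - 2397/4007) = √(48 - 2397/4007) = √(189939/4007) = √761085573/4007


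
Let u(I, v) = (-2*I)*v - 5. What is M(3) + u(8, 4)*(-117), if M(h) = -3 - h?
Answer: 8067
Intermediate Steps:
u(I, v) = -5 - 2*I*v (u(I, v) = -2*I*v - 5 = -5 - 2*I*v)
M(3) + u(8, 4)*(-117) = (-3 - 1*3) + (-5 - 2*8*4)*(-117) = (-3 - 3) + (-5 - 64)*(-117) = -6 - 69*(-117) = -6 + 8073 = 8067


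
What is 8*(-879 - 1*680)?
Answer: -12472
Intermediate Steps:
8*(-879 - 1*680) = 8*(-879 - 680) = 8*(-1559) = -12472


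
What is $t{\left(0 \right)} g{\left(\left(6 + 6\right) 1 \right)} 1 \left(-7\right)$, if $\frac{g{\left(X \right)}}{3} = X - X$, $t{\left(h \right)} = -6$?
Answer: $0$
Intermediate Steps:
$g{\left(X \right)} = 0$ ($g{\left(X \right)} = 3 \left(X - X\right) = 3 \cdot 0 = 0$)
$t{\left(0 \right)} g{\left(\left(6 + 6\right) 1 \right)} 1 \left(-7\right) = \left(-6\right) 0 \cdot 1 \left(-7\right) = 0 \left(-7\right) = 0$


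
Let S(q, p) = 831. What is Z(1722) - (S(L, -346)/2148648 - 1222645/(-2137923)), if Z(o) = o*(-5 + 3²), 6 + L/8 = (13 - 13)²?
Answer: 10546130303610793/1531214659368 ≈ 6887.4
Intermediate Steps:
L = -48 (L = -48 + 8*(13 - 13)² = -48 + 8*0² = -48 + 8*0 = -48 + 0 = -48)
Z(o) = 4*o (Z(o) = o*(-5 + 9) = o*4 = 4*o)
Z(1722) - (S(L, -346)/2148648 - 1222645/(-2137923)) = 4*1722 - (831/2148648 - 1222645/(-2137923)) = 6888 - (831*(1/2148648) - 1222645*(-1/2137923)) = 6888 - (277/716216 + 1222645/2137923) = 6888 - 1*876270115991/1531214659368 = 6888 - 876270115991/1531214659368 = 10546130303610793/1531214659368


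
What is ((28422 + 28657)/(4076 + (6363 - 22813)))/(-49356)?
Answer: 57079/610731144 ≈ 9.3460e-5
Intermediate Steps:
((28422 + 28657)/(4076 + (6363 - 22813)))/(-49356) = (57079/(4076 - 16450))*(-1/49356) = (57079/(-12374))*(-1/49356) = (57079*(-1/12374))*(-1/49356) = -57079/12374*(-1/49356) = 57079/610731144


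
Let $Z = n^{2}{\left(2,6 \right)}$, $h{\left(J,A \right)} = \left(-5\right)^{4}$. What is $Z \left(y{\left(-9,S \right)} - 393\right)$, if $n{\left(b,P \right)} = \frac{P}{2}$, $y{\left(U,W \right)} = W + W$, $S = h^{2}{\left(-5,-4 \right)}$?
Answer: $7027713$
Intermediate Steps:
$h{\left(J,A \right)} = 625$
$S = 390625$ ($S = 625^{2} = 390625$)
$y{\left(U,W \right)} = 2 W$
$n{\left(b,P \right)} = \frac{P}{2}$ ($n{\left(b,P \right)} = P \frac{1}{2} = \frac{P}{2}$)
$Z = 9$ ($Z = \left(\frac{1}{2} \cdot 6\right)^{2} = 3^{2} = 9$)
$Z \left(y{\left(-9,S \right)} - 393\right) = 9 \left(2 \cdot 390625 - 393\right) = 9 \left(781250 - 393\right) = 9 \cdot 780857 = 7027713$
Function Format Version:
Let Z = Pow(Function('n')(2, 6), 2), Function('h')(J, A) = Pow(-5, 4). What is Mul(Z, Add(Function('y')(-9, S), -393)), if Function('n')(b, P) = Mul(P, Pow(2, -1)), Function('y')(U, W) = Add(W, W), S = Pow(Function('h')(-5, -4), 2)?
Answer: 7027713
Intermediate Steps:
Function('h')(J, A) = 625
S = 390625 (S = Pow(625, 2) = 390625)
Function('y')(U, W) = Mul(2, W)
Function('n')(b, P) = Mul(Rational(1, 2), P) (Function('n')(b, P) = Mul(P, Rational(1, 2)) = Mul(Rational(1, 2), P))
Z = 9 (Z = Pow(Mul(Rational(1, 2), 6), 2) = Pow(3, 2) = 9)
Mul(Z, Add(Function('y')(-9, S), -393)) = Mul(9, Add(Mul(2, 390625), -393)) = Mul(9, Add(781250, -393)) = Mul(9, 780857) = 7027713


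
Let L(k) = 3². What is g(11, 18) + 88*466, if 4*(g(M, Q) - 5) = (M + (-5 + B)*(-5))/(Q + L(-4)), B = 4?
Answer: 1107355/27 ≈ 41013.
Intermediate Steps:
L(k) = 9
g(M, Q) = 5 + (5 + M)/(4*(9 + Q)) (g(M, Q) = 5 + ((M + (-5 + 4)*(-5))/(Q + 9))/4 = 5 + ((M - 1*(-5))/(9 + Q))/4 = 5 + ((M + 5)/(9 + Q))/4 = 5 + ((5 + M)/(9 + Q))/4 = 5 + (5 + M)/(4*(9 + Q)))
g(11, 18) + 88*466 = (185 + 11 + 20*18)/(4*(9 + 18)) + 88*466 = (¼)*(185 + 11 + 360)/27 + 41008 = (¼)*(1/27)*556 + 41008 = 139/27 + 41008 = 1107355/27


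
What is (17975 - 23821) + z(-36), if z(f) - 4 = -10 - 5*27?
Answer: -5987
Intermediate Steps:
z(f) = -141 (z(f) = 4 + (-10 - 5*27) = 4 + (-10 - 135) = 4 - 145 = -141)
(17975 - 23821) + z(-36) = (17975 - 23821) - 141 = -5846 - 141 = -5987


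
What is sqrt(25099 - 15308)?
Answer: sqrt(9791) ≈ 98.949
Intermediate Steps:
sqrt(25099 - 15308) = sqrt(9791)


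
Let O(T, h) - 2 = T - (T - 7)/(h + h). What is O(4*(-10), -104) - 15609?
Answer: -3254623/208 ≈ -15647.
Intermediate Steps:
O(T, h) = 2 + T - (-7 + T)/(2*h) (O(T, h) = 2 + (T - (T - 7)/(h + h)) = 2 + (T - (-7 + T)/(2*h)) = 2 + T - (-7 + T)/(2*h))
O(4*(-10), -104) - 15609 = (½)*(7 - 4*(-10) + 2*(-104)*(2 + 4*(-10)))/(-104) - 15609 = (½)*(-1/104)*(7 - 1*(-40) + 2*(-104)*(2 - 40)) - 15609 = (½)*(-1/104)*(7 + 40 + 2*(-104)*(-38)) - 15609 = (½)*(-1/104)*(7 + 40 + 7904) - 15609 = (½)*(-1/104)*7951 - 15609 = -7951/208 - 15609 = -3254623/208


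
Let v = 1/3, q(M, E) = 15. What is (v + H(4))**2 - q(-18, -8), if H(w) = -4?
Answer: -14/9 ≈ -1.5556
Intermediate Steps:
v = 1/3 ≈ 0.33333
(v + H(4))**2 - q(-18, -8) = (1/3 - 4)**2 - 1*15 = (-11/3)**2 - 15 = 121/9 - 15 = -14/9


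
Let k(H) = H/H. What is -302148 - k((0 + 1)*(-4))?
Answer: -302149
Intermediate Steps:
k(H) = 1
-302148 - k((0 + 1)*(-4)) = -302148 - 1*1 = -302148 - 1 = -302149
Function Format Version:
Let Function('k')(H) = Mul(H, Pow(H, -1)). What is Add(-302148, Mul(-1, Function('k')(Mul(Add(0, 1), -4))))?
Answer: -302149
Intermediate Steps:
Function('k')(H) = 1
Add(-302148, Mul(-1, Function('k')(Mul(Add(0, 1), -4)))) = Add(-302148, Mul(-1, 1)) = Add(-302148, -1) = -302149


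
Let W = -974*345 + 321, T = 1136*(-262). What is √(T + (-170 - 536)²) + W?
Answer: -335709 + 2*√50201 ≈ -3.3526e+5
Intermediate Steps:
T = -297632
W = -335709 (W = -336030 + 321 = -335709)
√(T + (-170 - 536)²) + W = √(-297632 + (-170 - 536)²) - 335709 = √(-297632 + (-706)²) - 335709 = √(-297632 + 498436) - 335709 = √200804 - 335709 = 2*√50201 - 335709 = -335709 + 2*√50201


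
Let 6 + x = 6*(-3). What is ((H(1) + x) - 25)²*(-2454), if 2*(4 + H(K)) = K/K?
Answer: -13527675/2 ≈ -6.7638e+6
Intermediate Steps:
H(K) = -7/2 (H(K) = -4 + (K/K)/2 = -4 + (½)*1 = -4 + ½ = -7/2)
x = -24 (x = -6 + 6*(-3) = -6 - 18 = -24)
((H(1) + x) - 25)²*(-2454) = ((-7/2 - 24) - 25)²*(-2454) = (-55/2 - 25)²*(-2454) = (-105/2)²*(-2454) = (11025/4)*(-2454) = -13527675/2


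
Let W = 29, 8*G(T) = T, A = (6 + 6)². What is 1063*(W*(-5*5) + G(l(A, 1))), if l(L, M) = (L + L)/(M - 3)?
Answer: -789809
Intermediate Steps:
A = 144 (A = 12² = 144)
l(L, M) = 2*L/(-3 + M) (l(L, M) = (2*L)/(-3 + M) = 2*L/(-3 + M))
G(T) = T/8
1063*(W*(-5*5) + G(l(A, 1))) = 1063*(29*(-5*5) + (2*144/(-3 + 1))/8) = 1063*(29*(-25) + (2*144/(-2))/8) = 1063*(-725 + (2*144*(-½))/8) = 1063*(-725 + (⅛)*(-144)) = 1063*(-725 - 18) = 1063*(-743) = -789809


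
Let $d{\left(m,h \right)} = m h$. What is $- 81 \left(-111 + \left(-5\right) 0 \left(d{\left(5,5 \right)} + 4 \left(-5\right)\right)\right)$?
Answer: $8991$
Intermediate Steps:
$d{\left(m,h \right)} = h m$
$- 81 \left(-111 + \left(-5\right) 0 \left(d{\left(5,5 \right)} + 4 \left(-5\right)\right)\right) = - 81 \left(-111 + \left(-5\right) 0 \left(5 \cdot 5 + 4 \left(-5\right)\right)\right) = - 81 \left(-111 + 0 \left(25 - 20\right)\right) = - 81 \left(-111 + 0 \cdot 5\right) = - 81 \left(-111 + 0\right) = \left(-81\right) \left(-111\right) = 8991$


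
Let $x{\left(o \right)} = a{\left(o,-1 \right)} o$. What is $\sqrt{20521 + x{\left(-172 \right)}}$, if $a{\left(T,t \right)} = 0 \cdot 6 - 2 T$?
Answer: $i \sqrt{38647} \approx 196.59 i$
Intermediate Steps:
$a{\left(T,t \right)} = - 2 T$ ($a{\left(T,t \right)} = 0 - 2 T = - 2 T$)
$x{\left(o \right)} = - 2 o^{2}$ ($x{\left(o \right)} = - 2 o o = - 2 o^{2}$)
$\sqrt{20521 + x{\left(-172 \right)}} = \sqrt{20521 - 2 \left(-172\right)^{2}} = \sqrt{20521 - 59168} = \sqrt{-38647} = i \sqrt{38647}$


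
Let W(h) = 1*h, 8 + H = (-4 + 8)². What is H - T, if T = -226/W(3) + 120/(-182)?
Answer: 22930/273 ≈ 83.993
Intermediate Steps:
H = 8 (H = -8 + (-4 + 8)² = -8 + 4² = -8 + 16 = 8)
W(h) = h
T = -20746/273 (T = -226/3 + 120/(-182) = -226*⅓ + 120*(-1/182) = -226/3 - 60/91 = -20746/273 ≈ -75.993)
H - T = 8 - 1*(-20746/273) = 8 + 20746/273 = 22930/273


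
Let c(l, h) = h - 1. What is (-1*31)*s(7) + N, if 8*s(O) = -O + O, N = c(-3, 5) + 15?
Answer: 19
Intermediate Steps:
c(l, h) = -1 + h
N = 19 (N = (-1 + 5) + 15 = 4 + 15 = 19)
s(O) = 0 (s(O) = (-O + O)/8 = (⅛)*0 = 0)
(-1*31)*s(7) + N = -1*31*0 + 19 = -31*0 + 19 = 0 + 19 = 19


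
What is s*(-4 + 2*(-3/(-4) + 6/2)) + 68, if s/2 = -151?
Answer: -989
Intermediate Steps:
s = -302 (s = 2*(-151) = -302)
s*(-4 + 2*(-3/(-4) + 6/2)) + 68 = -302*(-4 + 2*(-3/(-4) + 6/2)) + 68 = -302*(-4 + 2*(-3*(-¼) + 6*(½))) + 68 = -302*(-4 + 2*(¾ + 3)) + 68 = -302*(-4 + 2*(15/4)) + 68 = -302*(-4 + 15/2) + 68 = -302*7/2 + 68 = -1057 + 68 = -989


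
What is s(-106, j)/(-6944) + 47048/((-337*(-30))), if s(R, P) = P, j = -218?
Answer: 82226323/17550960 ≈ 4.6850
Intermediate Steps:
s(-106, j)/(-6944) + 47048/((-337*(-30))) = -218/(-6944) + 47048/((-337*(-30))) = -218*(-1/6944) + 47048/10110 = 109/3472 + 47048*(1/10110) = 109/3472 + 23524/5055 = 82226323/17550960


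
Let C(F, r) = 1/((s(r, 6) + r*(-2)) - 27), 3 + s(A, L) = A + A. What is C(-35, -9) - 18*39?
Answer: -21061/30 ≈ -702.03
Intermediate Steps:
s(A, L) = -3 + 2*A (s(A, L) = -3 + (A + A) = -3 + 2*A)
C(F, r) = -1/30 (C(F, r) = 1/(((-3 + 2*r) + r*(-2)) - 27) = 1/(((-3 + 2*r) - 2*r) - 27) = 1/(-3 - 27) = 1/(-30) = -1/30)
C(-35, -9) - 18*39 = -1/30 - 18*39 = -1/30 - 702 = -21061/30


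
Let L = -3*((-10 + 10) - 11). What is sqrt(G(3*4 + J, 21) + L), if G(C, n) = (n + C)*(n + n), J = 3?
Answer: sqrt(1545) ≈ 39.306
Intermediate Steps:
G(C, n) = 2*n*(C + n) (G(C, n) = (C + n)*(2*n) = 2*n*(C + n))
L = 33 (L = -3*(0 - 11) = -3*(-11) = 33)
sqrt(G(3*4 + J, 21) + L) = sqrt(2*21*((3*4 + 3) + 21) + 33) = sqrt(2*21*((12 + 3) + 21) + 33) = sqrt(2*21*(15 + 21) + 33) = sqrt(2*21*36 + 33) = sqrt(1512 + 33) = sqrt(1545)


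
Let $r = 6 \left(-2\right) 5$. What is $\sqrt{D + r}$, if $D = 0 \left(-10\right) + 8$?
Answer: $2 i \sqrt{13} \approx 7.2111 i$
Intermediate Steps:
$r = -60$ ($r = \left(-12\right) 5 = -60$)
$D = 8$ ($D = 0 + 8 = 8$)
$\sqrt{D + r} = \sqrt{8 - 60} = \sqrt{-52} = 2 i \sqrt{13}$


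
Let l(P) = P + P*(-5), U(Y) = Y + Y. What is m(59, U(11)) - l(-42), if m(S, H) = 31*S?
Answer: 1661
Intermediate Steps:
U(Y) = 2*Y
l(P) = -4*P (l(P) = P - 5*P = -4*P)
m(59, U(11)) - l(-42) = 31*59 - (-4)*(-42) = 1829 - 1*168 = 1829 - 168 = 1661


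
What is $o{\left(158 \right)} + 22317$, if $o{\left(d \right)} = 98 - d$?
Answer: $22257$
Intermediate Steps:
$o{\left(158 \right)} + 22317 = \left(98 - 158\right) + 22317 = -60 + 22317 = 22257$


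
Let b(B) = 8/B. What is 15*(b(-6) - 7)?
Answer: -125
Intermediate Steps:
15*(b(-6) - 7) = 15*(8/(-6) - 7) = 15*(8*(-⅙) - 7) = 15*(-4/3 - 7) = 15*(-25/3) = -125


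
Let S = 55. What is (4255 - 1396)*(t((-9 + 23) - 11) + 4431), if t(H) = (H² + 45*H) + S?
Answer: 13237170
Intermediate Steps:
t(H) = 55 + H² + 45*H (t(H) = (H² + 45*H) + 55 = 55 + H² + 45*H)
(4255 - 1396)*(t((-9 + 23) - 11) + 4431) = (4255 - 1396)*((55 + ((-9 + 23) - 11)² + 45*((-9 + 23) - 11)) + 4431) = 2859*((55 + (14 - 11)² + 45*(14 - 11)) + 4431) = 2859*((55 + 3² + 45*3) + 4431) = 2859*((55 + 9 + 135) + 4431) = 2859*(199 + 4431) = 2859*4630 = 13237170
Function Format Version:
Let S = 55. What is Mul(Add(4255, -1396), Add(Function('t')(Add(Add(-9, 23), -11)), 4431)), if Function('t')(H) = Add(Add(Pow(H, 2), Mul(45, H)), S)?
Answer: 13237170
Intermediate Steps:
Function('t')(H) = Add(55, Pow(H, 2), Mul(45, H)) (Function('t')(H) = Add(Add(Pow(H, 2), Mul(45, H)), 55) = Add(55, Pow(H, 2), Mul(45, H)))
Mul(Add(4255, -1396), Add(Function('t')(Add(Add(-9, 23), -11)), 4431)) = Mul(Add(4255, -1396), Add(Add(55, Pow(Add(Add(-9, 23), -11), 2), Mul(45, Add(Add(-9, 23), -11))), 4431)) = Mul(2859, Add(Add(55, Pow(Add(14, -11), 2), Mul(45, Add(14, -11))), 4431)) = Mul(2859, Add(Add(55, Pow(3, 2), Mul(45, 3)), 4431)) = Mul(2859, Add(Add(55, 9, 135), 4431)) = Mul(2859, Add(199, 4431)) = Mul(2859, 4630) = 13237170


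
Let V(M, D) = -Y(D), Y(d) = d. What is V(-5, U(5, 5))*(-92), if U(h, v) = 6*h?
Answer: 2760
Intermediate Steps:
V(M, D) = -D
V(-5, U(5, 5))*(-92) = -6*5*(-92) = -1*30*(-92) = -30*(-92) = 2760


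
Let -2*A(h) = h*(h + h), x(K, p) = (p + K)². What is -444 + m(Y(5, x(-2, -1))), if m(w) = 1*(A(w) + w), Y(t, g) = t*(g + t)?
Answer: -5274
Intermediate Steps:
x(K, p) = (K + p)²
A(h) = -h² (A(h) = -h*(h + h)/2 = -h*2*h/2 = -h²)
m(w) = w - w² (m(w) = 1*(-w² + w) = 1*(w - w²) = w - w²)
-444 + m(Y(5, x(-2, -1))) = -444 + (5*((-2 - 1)² + 5))*(1 - 5*((-2 - 1)² + 5)) = -444 + (5*((-3)² + 5))*(1 - 5*((-3)² + 5)) = -444 + (5*(9 + 5))*(1 - 5*(9 + 5)) = -444 + (5*14)*(1 - 5*14) = -444 + 70*(1 - 1*70) = -444 + 70*(1 - 70) = -444 + 70*(-69) = -444 - 4830 = -5274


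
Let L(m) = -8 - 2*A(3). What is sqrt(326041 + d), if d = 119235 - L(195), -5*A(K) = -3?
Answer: sqrt(11132130)/5 ≈ 667.30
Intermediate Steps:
A(K) = 3/5 (A(K) = -1/5*(-3) = 3/5)
L(m) = -46/5 (L(m) = -8 - 2*3/5 = -8 - 6/5 = -46/5)
d = 596221/5 (d = 119235 - 1*(-46/5) = 119235 + 46/5 = 596221/5 ≈ 1.1924e+5)
sqrt(326041 + d) = sqrt(326041 + 596221/5) = sqrt(2226426/5) = sqrt(11132130)/5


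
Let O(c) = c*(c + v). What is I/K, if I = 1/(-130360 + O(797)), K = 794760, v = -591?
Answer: 1/26880372720 ≈ 3.7202e-11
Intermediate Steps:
O(c) = c*(-591 + c) (O(c) = c*(c - 591) = c*(-591 + c))
I = 1/33822 (I = 1/(-130360 + 797*(-591 + 797)) = 1/(-130360 + 797*206) = 1/(-130360 + 164182) = 1/33822 ≈ 2.9567e-5)
I/K = (1/33822)/794760 = (1/33822)*(1/794760) = 1/26880372720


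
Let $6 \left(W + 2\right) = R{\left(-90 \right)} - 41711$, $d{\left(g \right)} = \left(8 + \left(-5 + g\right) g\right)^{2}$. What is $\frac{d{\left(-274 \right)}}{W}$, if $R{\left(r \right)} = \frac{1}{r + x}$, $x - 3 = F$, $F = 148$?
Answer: $- \frac{152810597604}{181793} \approx -8.4058 \cdot 10^{5}$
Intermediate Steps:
$x = 151$ ($x = 3 + 148 = 151$)
$d{\left(g \right)} = \left(8 + g \left(-5 + g\right)\right)^{2}$
$R{\left(r \right)} = \frac{1}{151 + r}$ ($R{\left(r \right)} = \frac{1}{r + 151} = \frac{1}{151 + r}$)
$W = - \frac{1272551}{183}$ ($W = -2 + \frac{\frac{1}{151 - 90} - 41711}{6} = -2 + \frac{\frac{1}{61} - 41711}{6} = -2 + \frac{1}{6} \left(- \frac{2544370}{61}\right) = -2 - \frac{1272185}{183} = - \frac{1272551}{183} \approx -6953.8$)
$\frac{d{\left(-274 \right)}}{W} = \frac{\left(8 + \left(-274\right)^{2} - -1370\right)^{2}}{- \frac{1272551}{183}} = \left(8 + 75076 + 1370\right)^{2} \left(- \frac{183}{1272551}\right) = 76454^{2} \left(- \frac{183}{1272551}\right) = 5845214116 \left(- \frac{183}{1272551}\right) = - \frac{152810597604}{181793}$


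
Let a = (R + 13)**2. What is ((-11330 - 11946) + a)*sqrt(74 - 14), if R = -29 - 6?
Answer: -45584*sqrt(15) ≈ -1.7655e+5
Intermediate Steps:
R = -35
a = 484 (a = (-35 + 13)**2 = (-22)**2 = 484)
((-11330 - 11946) + a)*sqrt(74 - 14) = ((-11330 - 11946) + 484)*sqrt(74 - 14) = (-23276 + 484)*sqrt(60) = -45584*sqrt(15)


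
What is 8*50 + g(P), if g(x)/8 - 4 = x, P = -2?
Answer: 416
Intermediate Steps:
g(x) = 32 + 8*x
8*50 + g(P) = 8*50 + (32 + 8*(-2)) = 400 + (32 - 16) = 400 + 16 = 416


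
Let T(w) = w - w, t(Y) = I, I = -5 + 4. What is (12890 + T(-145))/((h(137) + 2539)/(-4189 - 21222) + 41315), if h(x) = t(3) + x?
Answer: 32754779/104985279 ≈ 0.31199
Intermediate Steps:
I = -1
t(Y) = -1
h(x) = -1 + x
T(w) = 0
(12890 + T(-145))/((h(137) + 2539)/(-4189 - 21222) + 41315) = (12890 + 0)/(((-1 + 137) + 2539)/(-4189 - 21222) + 41315) = 12890/((136 + 2539)/(-25411) + 41315) = 12890/(2675*(-1/25411) + 41315) = 12890/(-2675/25411 + 41315) = 12890/(1049852790/25411) = 12890*(25411/1049852790) = 32754779/104985279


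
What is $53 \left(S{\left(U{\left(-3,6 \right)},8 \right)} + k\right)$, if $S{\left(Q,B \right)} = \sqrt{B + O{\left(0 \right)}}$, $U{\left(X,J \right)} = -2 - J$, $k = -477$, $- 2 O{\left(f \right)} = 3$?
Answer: $-25281 + \frac{53 \sqrt{26}}{2} \approx -25146.0$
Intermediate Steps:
$O{\left(f \right)} = - \frac{3}{2}$ ($O{\left(f \right)} = \left(- \frac{1}{2}\right) 3 = - \frac{3}{2}$)
$S{\left(Q,B \right)} = \sqrt{- \frac{3}{2} + B}$ ($S{\left(Q,B \right)} = \sqrt{B - \frac{3}{2}} = \sqrt{- \frac{3}{2} + B}$)
$53 \left(S{\left(U{\left(-3,6 \right)},8 \right)} + k\right) = 53 \left(\frac{\sqrt{-6 + 4 \cdot 8}}{2} - 477\right) = 53 \left(\frac{\sqrt{-6 + 32}}{2} - 477\right) = 53 \left(\frac{\sqrt{26}}{2} - 477\right) = 53 \left(-477 + \frac{\sqrt{26}}{2}\right) = -25281 + \frac{53 \sqrt{26}}{2}$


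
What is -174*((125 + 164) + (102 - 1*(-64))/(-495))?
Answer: -8287562/165 ≈ -50228.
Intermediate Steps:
-174*((125 + 164) + (102 - 1*(-64))/(-495)) = -174*(289 + (102 + 64)*(-1/495)) = -174*(289 + 166*(-1/495)) = -174*(289 - 166/495) = -174*142889/495 = -8287562/165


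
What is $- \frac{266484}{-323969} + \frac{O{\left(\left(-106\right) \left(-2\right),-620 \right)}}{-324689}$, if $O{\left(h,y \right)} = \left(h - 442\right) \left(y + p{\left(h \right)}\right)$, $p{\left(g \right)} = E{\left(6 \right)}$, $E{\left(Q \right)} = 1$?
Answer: $\frac{40400956946}{105189170641} \approx 0.38408$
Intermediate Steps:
$p{\left(g \right)} = 1$
$O{\left(h,y \right)} = \left(1 + y\right) \left(-442 + h\right)$ ($O{\left(h,y \right)} = \left(h - 442\right) \left(y + 1\right) = \left(-442 + h\right) \left(1 + y\right) = \left(1 + y\right) \left(-442 + h\right)$)
$- \frac{266484}{-323969} + \frac{O{\left(\left(-106\right) \left(-2\right),-620 \right)}}{-324689} = - \frac{266484}{-323969} + \frac{-442 - -212 - -274040 + \left(-106\right) \left(-2\right) \left(-620\right)}{-324689} = \left(-266484\right) \left(- \frac{1}{323969}\right) + \left(-442 + 212 + 274040 + 212 \left(-620\right)\right) \left(- \frac{1}{324689}\right) = \frac{266484}{323969} + \left(-442 + 212 + 274040 - 131440\right) \left(- \frac{1}{324689}\right) = \frac{266484}{323969} + 142370 \left(- \frac{1}{324689}\right) = \frac{266484}{323969} - \frac{142370}{324689} = \frac{40400956946}{105189170641}$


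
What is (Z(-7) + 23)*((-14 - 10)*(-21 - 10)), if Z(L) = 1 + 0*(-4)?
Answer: 17856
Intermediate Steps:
Z(L) = 1 (Z(L) = 1 + 0 = 1)
(Z(-7) + 23)*((-14 - 10)*(-21 - 10)) = (1 + 23)*((-14 - 10)*(-21 - 10)) = 24*(-24*(-31)) = 24*744 = 17856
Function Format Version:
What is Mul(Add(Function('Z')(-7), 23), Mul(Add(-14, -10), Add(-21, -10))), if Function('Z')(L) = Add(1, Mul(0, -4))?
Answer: 17856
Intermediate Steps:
Function('Z')(L) = 1 (Function('Z')(L) = Add(1, 0) = 1)
Mul(Add(Function('Z')(-7), 23), Mul(Add(-14, -10), Add(-21, -10))) = Mul(Add(1, 23), Mul(Add(-14, -10), Add(-21, -10))) = Mul(24, Mul(-24, -31)) = Mul(24, 744) = 17856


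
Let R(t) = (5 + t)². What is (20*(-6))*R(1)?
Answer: -4320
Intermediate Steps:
(20*(-6))*R(1) = (20*(-6))*(5 + 1)² = -120*6² = -120*36 = -4320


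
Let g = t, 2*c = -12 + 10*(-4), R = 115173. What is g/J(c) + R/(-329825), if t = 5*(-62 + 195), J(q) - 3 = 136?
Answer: 203324578/45845675 ≈ 4.4350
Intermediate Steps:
c = -26 (c = (-12 + 10*(-4))/2 = (-12 - 40)/2 = (½)*(-52) = -26)
J(q) = 139 (J(q) = 3 + 136 = 139)
t = 665 (t = 5*133 = 665)
g = 665
g/J(c) + R/(-329825) = 665/139 + 115173/(-329825) = 665*(1/139) + 115173*(-1/329825) = 665/139 - 115173/329825 = 203324578/45845675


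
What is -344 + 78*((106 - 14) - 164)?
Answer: -5960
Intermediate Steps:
-344 + 78*((106 - 14) - 164) = -344 + 78*(92 - 164) = -344 + 78*(-72) = -344 - 5616 = -5960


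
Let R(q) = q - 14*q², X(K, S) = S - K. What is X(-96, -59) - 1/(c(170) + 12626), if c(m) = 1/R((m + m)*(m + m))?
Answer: 87399714689628363/2362159507474399 ≈ 37.000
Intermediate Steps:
c(m) = 1/(4*m²*(1 - 56*m²)) (c(m) = 1/(((m + m)*(m + m))*(1 - 14*(m + m)*(m + m))) = 1/(((2*m)*(2*m))*(1 - 14*2*m*2*m)) = 1/((4*m²)*(1 - 56*m²)) = 1/(4*m²*(1 - 56*m²)))
X(-96, -59) - 1/(c(170) + 12626) = (-59 - 1*(-96)) - 1/(-1/(-4*170² + 224*170⁴) + 12626) = (-59 + 96) - 1/(-1/(-4*28900 + 224*835210000) + 12626) = 37 - 1/(-1/(-115600 + 187087040000) + 12626) = 37 - 1/(-1/187086924400 + 12626) = 37 - 1/2362159507474399/187086924400 = 37 - 1*187086924400/2362159507474399 = 37 - 187086924400/2362159507474399 = 87399714689628363/2362159507474399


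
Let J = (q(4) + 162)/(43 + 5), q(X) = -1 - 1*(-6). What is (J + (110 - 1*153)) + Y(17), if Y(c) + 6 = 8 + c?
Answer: -985/48 ≈ -20.521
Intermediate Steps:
Y(c) = 2 + c (Y(c) = -6 + (8 + c) = 2 + c)
q(X) = 5 (q(X) = -1 + 6 = 5)
J = 167/48 (J = (5 + 162)/(43 + 5) = 167/48 ≈ 3.4792)
(J + (110 - 1*153)) + Y(17) = (167/48 + (110 - 1*153)) + (2 + 17) = (167/48 + (110 - 153)) + 19 = (167/48 - 43) + 19 = -1897/48 + 19 = -985/48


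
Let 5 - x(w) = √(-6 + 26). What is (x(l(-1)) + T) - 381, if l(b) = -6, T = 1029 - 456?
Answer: 197 - 2*√5 ≈ 192.53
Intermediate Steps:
T = 573
x(w) = 5 - 2*√5 (x(w) = 5 - √(-6 + 26) = 5 - √20 = 5 - 2*√5)
(x(l(-1)) + T) - 381 = ((5 - 2*√5) + 573) - 381 = (578 - 2*√5) - 381 = 197 - 2*√5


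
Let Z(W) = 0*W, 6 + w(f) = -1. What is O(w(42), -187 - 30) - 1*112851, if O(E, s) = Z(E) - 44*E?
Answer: -112543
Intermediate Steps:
w(f) = -7 (w(f) = -6 - 1 = -7)
Z(W) = 0
O(E, s) = -44*E (O(E, s) = 0 - 44*E = -44*E)
O(w(42), -187 - 30) - 1*112851 = -44*(-7) - 1*112851 = 308 - 112851 = -112543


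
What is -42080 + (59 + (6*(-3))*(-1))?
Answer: -42003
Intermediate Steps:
-42080 + (59 + (6*(-3))*(-1)) = -42080 + (59 - 18*(-1)) = -42080 + (59 + 18) = -42080 + 77 = -42003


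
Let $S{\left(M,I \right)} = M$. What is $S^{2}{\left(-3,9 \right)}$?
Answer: $9$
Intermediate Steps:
$S^{2}{\left(-3,9 \right)} = \left(-3\right)^{2} = 9$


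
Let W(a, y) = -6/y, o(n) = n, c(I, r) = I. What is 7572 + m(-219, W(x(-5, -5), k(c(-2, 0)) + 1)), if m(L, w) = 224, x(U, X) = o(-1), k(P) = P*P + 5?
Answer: 7796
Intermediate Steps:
k(P) = 5 + P**2 (k(P) = P**2 + 5 = 5 + P**2)
x(U, X) = -1
7572 + m(-219, W(x(-5, -5), k(c(-2, 0)) + 1)) = 7572 + 224 = 7796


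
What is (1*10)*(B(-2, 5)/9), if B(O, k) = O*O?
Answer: 40/9 ≈ 4.4444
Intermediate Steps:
B(O, k) = O²
(1*10)*(B(-2, 5)/9) = (1*10)*((-2)²/9) = 10*(4*(⅑)) = 10*(4/9) = 40/9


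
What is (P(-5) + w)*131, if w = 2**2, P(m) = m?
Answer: -131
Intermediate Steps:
w = 4
(P(-5) + w)*131 = (-5 + 4)*131 = -1*131 = -131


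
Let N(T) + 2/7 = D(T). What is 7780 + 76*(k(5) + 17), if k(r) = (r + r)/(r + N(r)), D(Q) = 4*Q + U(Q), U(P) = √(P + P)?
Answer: 267990968/29439 - 37240*√10/29439 ≈ 9099.3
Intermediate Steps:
U(P) = √2*√P (U(P) = √(2*P) = √2*√P)
D(Q) = 4*Q + √2*√Q
N(T) = -2/7 + 4*T + √2*√T (N(T) = -2/7 + (4*T + √2*√T) = -2/7 + 4*T + √2*√T)
k(r) = 2*r/(-2/7 + 5*r + √2*√r) (k(r) = (r + r)/(r + (-2/7 + 4*r + √2*√r)) = (2*r)/(-2/7 + 5*r + √2*√r) = 2*r/(-2/7 + 5*r + √2*√r))
7780 + 76*(k(5) + 17) = 7780 + 76*(14*5/(-2 + 35*5 + 7*√2*√5) + 17) = 7780 + 76*(14*5/(-2 + 175 + 7*√10) + 17) = 7780 + 76*(14*5/(173 + 7*√10) + 17) = 7780 + 76*(70/(173 + 7*√10) + 17) = 7780 + 76*(17 + 70/(173 + 7*√10)) = 7780 + (1292 + 5320/(173 + 7*√10)) = 9072 + 5320/(173 + 7*√10)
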